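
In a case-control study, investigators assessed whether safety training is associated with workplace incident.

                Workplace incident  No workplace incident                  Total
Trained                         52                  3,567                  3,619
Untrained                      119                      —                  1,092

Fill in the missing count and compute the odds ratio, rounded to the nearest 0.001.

The missing cell is in the unexposed row: 1092 − 119 = 973.
So a = 52, b = 3567, c = 119, d = 973.
OR = (a·d)/(b·c) = (52 × 973) / (3567 × 119) = 50596 / 424473 = 0.11920

0.119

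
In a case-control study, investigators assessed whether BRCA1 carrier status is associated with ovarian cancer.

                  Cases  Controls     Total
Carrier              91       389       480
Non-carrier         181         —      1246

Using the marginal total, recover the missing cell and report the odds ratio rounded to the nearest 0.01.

1.38

The missing cell is in the unexposed row: 1246 − 181 = 1065.
So a = 91, b = 389, c = 181, d = 1065.
OR = (a·d)/(b·c) = (91 × 1065) / (389 × 181) = 96915 / 70409 = 1.37646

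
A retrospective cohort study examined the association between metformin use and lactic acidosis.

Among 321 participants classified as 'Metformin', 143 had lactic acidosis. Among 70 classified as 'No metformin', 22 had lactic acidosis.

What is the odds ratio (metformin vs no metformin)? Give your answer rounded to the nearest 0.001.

From the description: a = 143, b = 178, c = 22, d = 48.
OR = (a·d)/(b·c) = (143 × 48) / (178 × 22) = 6864 / 3916 = 1.75281
The odds of lactic acidosis are about 1.75 times as high in the metformin group.

1.753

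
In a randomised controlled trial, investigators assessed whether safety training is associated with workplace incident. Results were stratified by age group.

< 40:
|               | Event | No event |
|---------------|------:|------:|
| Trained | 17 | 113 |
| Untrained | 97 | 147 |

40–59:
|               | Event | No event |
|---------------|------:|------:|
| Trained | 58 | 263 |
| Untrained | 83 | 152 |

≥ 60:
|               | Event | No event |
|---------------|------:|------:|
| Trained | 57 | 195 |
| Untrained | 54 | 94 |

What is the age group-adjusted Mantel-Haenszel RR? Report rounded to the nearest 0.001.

0.490

RR_MH = Σ(aᵢ·n₀ᵢ/nᵢ) / Σ(cᵢ·n₁ᵢ/nᵢ), with n₁ᵢ = aᵢ+bᵢ (exposed), n₀ᵢ = cᵢ+dᵢ (unexposed), nᵢ = n₁ᵢ+n₀ᵢ.
Stratum 1 (< 40): n₁ = 130, n₀ = 244, n = 374; a·n₀/n = 17·244/374 = 11.0909; c·n₁/n = 97·130/374 = 33.7166
Stratum 2 (40–59): n₁ = 321, n₀ = 235, n = 556; a·n₀/n = 58·235/556 = 24.5144; c·n₁/n = 83·321/556 = 47.9191
Stratum 3 (≥ 60): n₁ = 252, n₀ = 148, n = 400; a·n₀/n = 57·148/400 = 21.0900; c·n₁/n = 54·252/400 = 34.0200
RR_MH = (11.0909 + 24.5144 + 21.0900) / (33.7166 + 47.9191 + 34.0200) = 56.6953 / 115.6556 = 0.49021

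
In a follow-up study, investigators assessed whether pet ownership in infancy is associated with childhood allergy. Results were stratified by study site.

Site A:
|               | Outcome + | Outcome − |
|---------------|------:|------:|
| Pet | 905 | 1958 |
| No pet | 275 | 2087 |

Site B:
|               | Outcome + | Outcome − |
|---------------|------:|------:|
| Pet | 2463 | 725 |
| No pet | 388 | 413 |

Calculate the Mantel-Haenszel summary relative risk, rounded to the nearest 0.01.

1.96

RR_MH = Σ(aᵢ·n₀ᵢ/nᵢ) / Σ(cᵢ·n₁ᵢ/nᵢ), with n₁ᵢ = aᵢ+bᵢ (exposed), n₀ᵢ = cᵢ+dᵢ (unexposed), nᵢ = n₁ᵢ+n₀ᵢ.
Stratum 1 (Site A): n₁ = 2863, n₀ = 2362, n = 5225; a·n₀/n = 905·2362/5225 = 409.1120; c·n₁/n = 275·2863/5225 = 150.6842
Stratum 2 (Site B): n₁ = 3188, n₀ = 801, n = 3989; a·n₀/n = 2463·801/3989 = 494.5758; c·n₁/n = 388·3188/3989 = 310.0887
RR_MH = (409.1120 + 494.5758) / (150.6842 + 310.0887) = 903.6878 / 460.7730 = 1.96124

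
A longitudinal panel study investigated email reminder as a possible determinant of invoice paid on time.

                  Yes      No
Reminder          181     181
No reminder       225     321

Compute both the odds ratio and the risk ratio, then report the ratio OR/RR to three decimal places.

Cells: a = 181, b = 181, c = 225, d = 321.
OR = (181·321)/(181·225) = 58101/40725 = 1.42667
Risk in exposed = 181/362 = 0.50000; risk in unexposed = 225/546 = 0.41209; RR = 1.21333
OR/RR = 1.42667 / 1.21333 = 1.17582
The outcome is not rare, so the OR lies further from 1 than the RR.

1.176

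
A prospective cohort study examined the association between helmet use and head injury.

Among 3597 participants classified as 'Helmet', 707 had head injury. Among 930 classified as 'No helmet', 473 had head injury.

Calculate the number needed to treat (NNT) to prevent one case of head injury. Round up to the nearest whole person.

4

Risk in treated group = 707/3597 = 0.19655; risk in control = 473/930 = 0.50860.
Absolute risk reduction = 0.50860 − 0.19655 = 0.31205
NNT = 1 / ARR = 1 / 0.31205 = 3.205 → round up → 4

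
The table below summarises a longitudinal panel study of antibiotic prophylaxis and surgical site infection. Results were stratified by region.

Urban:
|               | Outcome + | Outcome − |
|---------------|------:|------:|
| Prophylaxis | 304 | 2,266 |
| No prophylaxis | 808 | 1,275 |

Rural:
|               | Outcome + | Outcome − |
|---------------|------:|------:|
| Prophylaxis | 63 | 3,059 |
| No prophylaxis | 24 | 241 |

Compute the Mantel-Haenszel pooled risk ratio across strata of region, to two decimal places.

RR_MH = Σ(aᵢ·n₀ᵢ/nᵢ) / Σ(cᵢ·n₁ᵢ/nᵢ), with n₁ᵢ = aᵢ+bᵢ (exposed), n₀ᵢ = cᵢ+dᵢ (unexposed), nᵢ = n₁ᵢ+n₀ᵢ.
Stratum 1 (Urban): n₁ = 2570, n₀ = 2083, n = 4653; a·n₀/n = 304·2083/4653 = 136.0911; c·n₁/n = 808·2570/4653 = 446.2841
Stratum 2 (Rural): n₁ = 3122, n₀ = 265, n = 3387; a·n₀/n = 63·265/3387 = 4.9291; c·n₁/n = 24·3122/3387 = 22.1222
RR_MH = (136.0911 + 4.9291) / (446.2841 + 22.1222) = 141.0203 / 468.4063 = 0.30106

0.30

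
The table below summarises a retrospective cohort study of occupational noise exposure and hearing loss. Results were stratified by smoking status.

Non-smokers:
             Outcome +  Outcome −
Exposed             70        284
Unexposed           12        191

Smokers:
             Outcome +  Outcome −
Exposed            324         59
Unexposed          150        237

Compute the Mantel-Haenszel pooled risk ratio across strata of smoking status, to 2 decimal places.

RR_MH = Σ(aᵢ·n₀ᵢ/nᵢ) / Σ(cᵢ·n₁ᵢ/nᵢ), with n₁ᵢ = aᵢ+bᵢ (exposed), n₀ᵢ = cᵢ+dᵢ (unexposed), nᵢ = n₁ᵢ+n₀ᵢ.
Stratum 1 (Non-smokers): n₁ = 354, n₀ = 203, n = 557; a·n₀/n = 70·203/557 = 25.5117; c·n₁/n = 12·354/557 = 7.6266
Stratum 2 (Smokers): n₁ = 383, n₀ = 387, n = 770; a·n₀/n = 324·387/770 = 162.8416; c·n₁/n = 150·383/770 = 74.6104
RR_MH = (25.5117 + 162.8416) / (7.6266 + 74.6104) = 188.3532 / 82.2370 = 2.29037

2.29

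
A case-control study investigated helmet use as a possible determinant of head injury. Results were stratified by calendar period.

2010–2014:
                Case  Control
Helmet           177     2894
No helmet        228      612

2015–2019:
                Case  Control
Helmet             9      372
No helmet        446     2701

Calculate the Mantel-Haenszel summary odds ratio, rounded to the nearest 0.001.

0.160

OR_MH = Σ(aᵢdᵢ/nᵢ) / Σ(bᵢcᵢ/nᵢ), where nᵢ is the stratum total.
Stratum 1 (2010–2014): n = 3911; a·d/n = 177·612/3911 = 27.6973; b·c/n = 2894·228/3911 = 168.7118
Stratum 2 (2015–2019): n = 3528; a·d/n = 9·2701/3528 = 6.8903; b·c/n = 372·446/3528 = 47.0272
OR_MH = (27.6973 + 6.8903) / (168.7118 + 47.0272) = 34.5876 / 215.7390 = 0.16032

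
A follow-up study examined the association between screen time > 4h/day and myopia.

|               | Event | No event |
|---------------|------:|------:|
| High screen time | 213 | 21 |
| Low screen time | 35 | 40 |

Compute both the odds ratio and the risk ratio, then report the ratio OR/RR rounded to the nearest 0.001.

Cells: a = 213, b = 21, c = 35, d = 40.
OR = (213·40)/(21·35) = 8520/735 = 11.59184
Risk in exposed = 213/234 = 0.91026; risk in unexposed = 35/75 = 0.46667; RR = 1.95055
OR/RR = 11.59184 / 1.95055 = 5.94286
The outcome is not rare, so the OR lies further from 1 than the RR.

5.943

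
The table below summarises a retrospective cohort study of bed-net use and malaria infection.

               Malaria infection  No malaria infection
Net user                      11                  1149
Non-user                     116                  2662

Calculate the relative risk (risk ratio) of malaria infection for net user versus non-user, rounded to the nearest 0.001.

Cells: a = 11, b = 1149, c = 116, d = 2662.
Risk in exposed = 11/1160 = 0.00948; risk in unexposed = 116/2778 = 0.04176.
RR = 0.00948 / 0.04176 = 0.22710
The risk is 77% lower among the exposed than among the unexposed.

0.227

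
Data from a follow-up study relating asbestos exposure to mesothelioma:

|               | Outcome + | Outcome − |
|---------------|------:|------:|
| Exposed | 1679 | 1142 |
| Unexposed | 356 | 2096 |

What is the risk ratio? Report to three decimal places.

Cells: a = 1679, b = 1142, c = 356, d = 2096.
Risk in exposed = 1679/2821 = 0.59518; risk in unexposed = 356/2452 = 0.14519.
RR = 0.59518 / 0.14519 = 4.09938
The risk among the exposed is 4.10 times that among the unexposed.

4.099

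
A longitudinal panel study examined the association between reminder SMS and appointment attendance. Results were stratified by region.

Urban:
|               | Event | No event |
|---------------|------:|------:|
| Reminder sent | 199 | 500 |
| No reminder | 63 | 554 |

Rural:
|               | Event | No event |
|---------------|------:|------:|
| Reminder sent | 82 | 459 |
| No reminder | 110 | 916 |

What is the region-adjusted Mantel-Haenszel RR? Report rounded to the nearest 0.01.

RR_MH = Σ(aᵢ·n₀ᵢ/nᵢ) / Σ(cᵢ·n₁ᵢ/nᵢ), with n₁ᵢ = aᵢ+bᵢ (exposed), n₀ᵢ = cᵢ+dᵢ (unexposed), nᵢ = n₁ᵢ+n₀ᵢ.
Stratum 1 (Urban): n₁ = 699, n₀ = 617, n = 1316; a·n₀/n = 199·617/1316 = 93.3002; c·n₁/n = 63·699/1316 = 33.4628
Stratum 2 (Rural): n₁ = 541, n₀ = 1026, n = 1567; a·n₀/n = 82·1026/1567 = 53.6899; c·n₁/n = 110·541/1567 = 37.9770
RR_MH = (93.3002 + 53.6899) / (33.4628 + 37.9770) = 146.9900 / 71.4398 = 2.05754

2.06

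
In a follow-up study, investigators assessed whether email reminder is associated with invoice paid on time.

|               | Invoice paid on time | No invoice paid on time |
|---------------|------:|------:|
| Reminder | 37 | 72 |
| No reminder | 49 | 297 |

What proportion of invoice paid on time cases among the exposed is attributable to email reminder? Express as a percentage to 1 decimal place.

58.3

Cells: a = 37, b = 72, c = 49, d = 297.
Risk in exposed = 37/109 = 0.33945; risk in unexposed = 49/346 = 0.14162.
RR = 0.33945/0.14162 = 2.39693
AR% = (RR − 1)/RR × 100 = (2.39693 − 1)/2.39693 × 100 = 58.2800%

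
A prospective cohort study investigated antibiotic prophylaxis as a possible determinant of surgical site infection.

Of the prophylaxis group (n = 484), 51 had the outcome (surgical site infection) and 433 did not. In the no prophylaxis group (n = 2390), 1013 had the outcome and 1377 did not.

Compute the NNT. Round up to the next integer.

4

Risk in treated group = 51/484 = 0.10537; risk in control = 1013/2390 = 0.42385.
Absolute risk reduction = 0.42385 − 0.10537 = 0.31848
NNT = 1 / ARR = 1 / 0.31848 = 3.140 → round up → 4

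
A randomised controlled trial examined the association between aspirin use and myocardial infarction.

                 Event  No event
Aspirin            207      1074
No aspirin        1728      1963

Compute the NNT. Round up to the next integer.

Risk in treated group = 207/1281 = 0.16159; risk in control = 1728/3691 = 0.46817.
Absolute risk reduction = 0.46817 − 0.16159 = 0.30657
NNT = 1 / ARR = 1 / 0.30657 = 3.262 → round up → 4

4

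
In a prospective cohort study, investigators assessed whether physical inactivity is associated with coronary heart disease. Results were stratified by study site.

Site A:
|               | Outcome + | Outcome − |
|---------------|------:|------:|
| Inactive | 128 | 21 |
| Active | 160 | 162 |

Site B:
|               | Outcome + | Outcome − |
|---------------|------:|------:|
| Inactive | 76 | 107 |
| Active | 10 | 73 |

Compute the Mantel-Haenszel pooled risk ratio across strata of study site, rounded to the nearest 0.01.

1.93

RR_MH = Σ(aᵢ·n₀ᵢ/nᵢ) / Σ(cᵢ·n₁ᵢ/nᵢ), with n₁ᵢ = aᵢ+bᵢ (exposed), n₀ᵢ = cᵢ+dᵢ (unexposed), nᵢ = n₁ᵢ+n₀ᵢ.
Stratum 1 (Site A): n₁ = 149, n₀ = 322, n = 471; a·n₀/n = 128·322/471 = 87.5074; c·n₁/n = 160·149/471 = 50.6157
Stratum 2 (Site B): n₁ = 183, n₀ = 83, n = 266; a·n₀/n = 76·83/266 = 23.7143; c·n₁/n = 10·183/266 = 6.8797
RR_MH = (87.5074 + 23.7143) / (50.6157 + 6.8797) = 111.2217 / 57.4954 = 1.93445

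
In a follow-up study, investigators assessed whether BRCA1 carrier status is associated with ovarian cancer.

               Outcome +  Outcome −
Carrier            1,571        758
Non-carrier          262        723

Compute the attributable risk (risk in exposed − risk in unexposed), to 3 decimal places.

Cells: a = 1571, b = 758, c = 262, d = 723.
Risk in exposed = 1571/2329 = 0.674538; risk in unexposed = 262/985 = 0.265990.
Risk difference = 0.674538 − 0.265990 = 0.408549

0.409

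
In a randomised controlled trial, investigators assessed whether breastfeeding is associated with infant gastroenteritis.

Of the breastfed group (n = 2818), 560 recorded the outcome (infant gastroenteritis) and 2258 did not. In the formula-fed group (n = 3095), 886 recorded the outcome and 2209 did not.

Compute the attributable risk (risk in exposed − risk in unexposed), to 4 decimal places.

From the description: a = 560, b = 2258, c = 886, d = 2209.
Risk in exposed = 560/2818 = 0.198722; risk in unexposed = 886/3095 = 0.286268.
Risk difference = 0.198722 − 0.286268 = -0.087546

-0.0875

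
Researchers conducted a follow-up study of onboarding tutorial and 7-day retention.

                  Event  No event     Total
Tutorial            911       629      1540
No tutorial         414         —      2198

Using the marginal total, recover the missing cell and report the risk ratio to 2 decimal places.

The missing cell is in the unexposed row: 2198 − 414 = 1784.
So a = 911, b = 629, c = 414, d = 1784.
RR = [a/(a+b)] / [c/(c+d)] = (911/1540) / (414/2198) = 0.59156/0.18835 = 3.14069

3.14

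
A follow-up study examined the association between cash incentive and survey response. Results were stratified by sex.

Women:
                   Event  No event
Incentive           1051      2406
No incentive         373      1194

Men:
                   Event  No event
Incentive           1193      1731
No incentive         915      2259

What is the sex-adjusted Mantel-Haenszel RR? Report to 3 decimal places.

1.364

RR_MH = Σ(aᵢ·n₀ᵢ/nᵢ) / Σ(cᵢ·n₁ᵢ/nᵢ), with n₁ᵢ = aᵢ+bᵢ (exposed), n₀ᵢ = cᵢ+dᵢ (unexposed), nᵢ = n₁ᵢ+n₀ᵢ.
Stratum 1 (Women): n₁ = 3457, n₀ = 1567, n = 5024; a·n₀/n = 1051·1567/5024 = 327.8099; c·n₁/n = 373·3457/5024 = 256.6602
Stratum 2 (Men): n₁ = 2924, n₀ = 3174, n = 6098; a·n₀/n = 1193·3174/6098 = 620.9547; c·n₁/n = 915·2924/6098 = 438.7439
RR_MH = (327.8099 + 620.9547) / (256.6602 + 438.7439) = 948.7647 / 695.4041 = 1.36434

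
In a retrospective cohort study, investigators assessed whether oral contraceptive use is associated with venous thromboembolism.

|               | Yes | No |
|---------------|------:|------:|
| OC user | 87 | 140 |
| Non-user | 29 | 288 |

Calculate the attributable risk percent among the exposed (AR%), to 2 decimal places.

76.13

Cells: a = 87, b = 140, c = 29, d = 288.
Risk in exposed = 87/227 = 0.38326; risk in unexposed = 29/317 = 0.09148.
RR = 0.38326/0.09148 = 4.18943
AR% = (RR − 1)/RR × 100 = (4.18943 − 1)/4.18943 × 100 = 76.1304%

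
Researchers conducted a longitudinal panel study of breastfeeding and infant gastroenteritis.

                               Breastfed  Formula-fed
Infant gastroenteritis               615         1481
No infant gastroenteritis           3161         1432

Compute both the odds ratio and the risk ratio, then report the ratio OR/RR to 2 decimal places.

Reading the table with exposure as columns: a = 615 (Breastfed, case), b = 3161 (Breastfed, non-case), c = 1481 (Formula-fed, case), d = 1432.
OR = (615·1432)/(3161·1481) = 880680/4681441 = 0.18812
Risk in exposed = 615/3776 = 0.16287; risk in unexposed = 1481/2913 = 0.50841; RR = 0.32035
OR/RR = 0.18812 / 0.32035 = 0.58723
The outcome is not rare, so the OR lies further from 1 than the RR.

0.59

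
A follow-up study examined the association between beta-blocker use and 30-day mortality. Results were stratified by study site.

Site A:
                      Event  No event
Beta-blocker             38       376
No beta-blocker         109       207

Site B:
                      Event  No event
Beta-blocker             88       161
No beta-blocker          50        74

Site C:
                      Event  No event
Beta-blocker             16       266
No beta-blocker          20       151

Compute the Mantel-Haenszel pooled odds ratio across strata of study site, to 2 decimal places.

0.38

OR_MH = Σ(aᵢdᵢ/nᵢ) / Σ(bᵢcᵢ/nᵢ), where nᵢ is the stratum total.
Stratum 1 (Site A): n = 730; a·d/n = 38·207/730 = 10.7753; b·c/n = 376·109/730 = 56.1425
Stratum 2 (Site B): n = 373; a·d/n = 88·74/373 = 17.4584; b·c/n = 161·50/373 = 21.5818
Stratum 3 (Site C): n = 453; a·d/n = 16·151/453 = 5.3333; b·c/n = 266·20/453 = 11.7439
OR_MH = (10.7753 + 17.4584 + 5.3333) / (56.1425 + 21.5818 + 11.7439) = 33.5671 / 89.4682 = 0.37519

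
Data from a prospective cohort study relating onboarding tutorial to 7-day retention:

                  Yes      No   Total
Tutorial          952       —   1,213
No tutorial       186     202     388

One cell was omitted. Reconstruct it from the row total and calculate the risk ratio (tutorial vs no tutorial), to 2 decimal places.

1.64

The missing cell is in the exposed row: 1213 − 952 = 261.
So a = 952, b = 261, c = 186, d = 202.
RR = [a/(a+b)] / [c/(c+d)] = (952/1213) / (186/388) = 0.78483/0.47938 = 1.63717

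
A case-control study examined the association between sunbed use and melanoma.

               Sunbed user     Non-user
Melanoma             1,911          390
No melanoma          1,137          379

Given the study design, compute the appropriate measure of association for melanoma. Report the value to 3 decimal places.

Reading the table with exposure as columns: a = 1911 (Sunbed user, case), b = 1137 (Sunbed user, non-case), c = 390 (Non-user, case), d = 379.
This is a case-control study: participants were sampled on outcome status, so risks in the source population cannot be estimated directly — relative risk is not valid here. The odds ratio is the appropriate measure.
OR = (a·d)/(b·c) = (1911 × 379) / (1137 × 390) = 724269 / 443430 = 1.63333

1.633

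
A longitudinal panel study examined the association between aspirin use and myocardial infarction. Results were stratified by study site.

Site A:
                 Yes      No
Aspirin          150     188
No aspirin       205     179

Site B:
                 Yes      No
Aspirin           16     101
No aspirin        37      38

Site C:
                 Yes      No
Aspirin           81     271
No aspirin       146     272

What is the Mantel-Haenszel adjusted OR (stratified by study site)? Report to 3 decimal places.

0.555

OR_MH = Σ(aᵢdᵢ/nᵢ) / Σ(bᵢcᵢ/nᵢ), where nᵢ is the stratum total.
Stratum 1 (Site A): n = 722; a·d/n = 150·179/722 = 37.1884; b·c/n = 188·205/722 = 53.3795
Stratum 2 (Site B): n = 192; a·d/n = 16·38/192 = 3.1667; b·c/n = 101·37/192 = 19.4635
Stratum 3 (Site C): n = 770; a·d/n = 81·272/770 = 28.6130; b·c/n = 271·146/770 = 51.3844
OR_MH = (37.1884 + 3.1667 + 28.6130) / (53.3795 + 19.4635 + 51.3844) = 68.9680 / 124.2275 = 0.55518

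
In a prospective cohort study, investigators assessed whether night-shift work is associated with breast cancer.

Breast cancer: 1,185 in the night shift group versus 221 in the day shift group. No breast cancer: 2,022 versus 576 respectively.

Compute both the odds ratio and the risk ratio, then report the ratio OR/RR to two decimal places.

From the description: a = 1185, b = 2022, c = 221, d = 576.
OR = (1185·576)/(2022·221) = 682560/446862 = 1.52745
Risk in exposed = 1185/3207 = 0.36950; risk in unexposed = 221/797 = 0.27729; RR = 1.33256
OR/RR = 1.52745 / 1.33256 = 1.14626
The outcome is not rare, so the OR lies further from 1 than the RR.

1.15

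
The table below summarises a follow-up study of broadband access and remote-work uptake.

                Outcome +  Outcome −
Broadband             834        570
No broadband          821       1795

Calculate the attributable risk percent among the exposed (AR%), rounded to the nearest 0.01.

Cells: a = 834, b = 570, c = 821, d = 1795.
Risk in exposed = 834/1404 = 0.59402; risk in unexposed = 821/2616 = 0.31384.
RR = 0.59402/0.31384 = 1.89275
AR% = (RR − 1)/RR × 100 = (1.89275 − 1)/1.89275 × 100 = 47.1669%

47.17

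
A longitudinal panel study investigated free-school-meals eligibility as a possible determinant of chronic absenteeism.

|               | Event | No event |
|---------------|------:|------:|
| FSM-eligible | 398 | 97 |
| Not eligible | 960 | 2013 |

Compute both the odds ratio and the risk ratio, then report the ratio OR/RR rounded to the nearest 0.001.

Cells: a = 398, b = 97, c = 960, d = 2013.
OR = (398·2013)/(97·960) = 801174/93120 = 8.60367
Risk in exposed = 398/495 = 0.80404; risk in unexposed = 960/2973 = 0.32291; RR = 2.49001
OR/RR = 8.60367 / 2.49001 = 3.45527
The outcome is not rare, so the OR lies further from 1 than the RR.

3.455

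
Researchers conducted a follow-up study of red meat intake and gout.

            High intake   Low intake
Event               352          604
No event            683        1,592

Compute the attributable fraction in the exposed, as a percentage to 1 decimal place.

Reading the table with exposure as columns: a = 352 (High intake, case), b = 683 (High intake, non-case), c = 604 (Low intake, case), d = 1592.
Risk in exposed = 352/1035 = 0.34010; risk in unexposed = 604/2196 = 0.27505.
RR = 0.34010/0.27505 = 1.23651
AR% = (RR − 1)/RR × 100 = (1.23651 − 1)/1.23651 × 100 = 19.1272%

19.1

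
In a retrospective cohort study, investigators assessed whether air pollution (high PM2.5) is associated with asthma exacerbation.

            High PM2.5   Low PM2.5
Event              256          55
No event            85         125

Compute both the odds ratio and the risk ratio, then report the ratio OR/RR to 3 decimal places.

2.786

Reading the table with exposure as columns: a = 256 (High PM2.5, case), b = 85 (High PM2.5, non-case), c = 55 (Low PM2.5, case), d = 125.
OR = (256·125)/(85·55) = 32000/4675 = 6.84492
Risk in exposed = 256/341 = 0.75073; risk in unexposed = 55/180 = 0.30556; RR = 2.45694
OR/RR = 6.84492 / 2.45694 = 2.78595
The outcome is not rare, so the OR lies further from 1 than the RR.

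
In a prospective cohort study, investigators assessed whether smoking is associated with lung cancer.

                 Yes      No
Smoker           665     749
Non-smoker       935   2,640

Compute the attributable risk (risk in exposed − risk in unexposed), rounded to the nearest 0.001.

Cells: a = 665, b = 749, c = 935, d = 2640.
Risk in exposed = 665/1414 = 0.470297; risk in unexposed = 935/3575 = 0.261538.
Risk difference = 0.470297 − 0.261538 = 0.208759

0.209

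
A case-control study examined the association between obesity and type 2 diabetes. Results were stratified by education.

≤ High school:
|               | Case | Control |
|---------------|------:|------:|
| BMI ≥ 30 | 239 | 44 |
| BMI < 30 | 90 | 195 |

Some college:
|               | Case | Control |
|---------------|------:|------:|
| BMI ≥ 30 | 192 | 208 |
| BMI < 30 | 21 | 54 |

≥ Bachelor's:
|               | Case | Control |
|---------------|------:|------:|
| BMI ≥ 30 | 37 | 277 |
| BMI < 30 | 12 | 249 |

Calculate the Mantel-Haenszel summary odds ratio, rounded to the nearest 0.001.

OR_MH = Σ(aᵢdᵢ/nᵢ) / Σ(bᵢcᵢ/nᵢ), where nᵢ is the stratum total.
Stratum 1 (≤ High school): n = 568; a·d/n = 239·195/568 = 82.0511; b·c/n = 44·90/568 = 6.9718
Stratum 2 (Some college): n = 475; a·d/n = 192·54/475 = 21.8274; b·c/n = 208·21/475 = 9.1958
Stratum 3 (≥ Bachelor's): n = 575; a·d/n = 37·249/575 = 16.0226; b·c/n = 277·12/575 = 5.7809
OR_MH = (82.0511 + 21.8274 + 16.0226) / (6.9718 + 9.1958 + 5.7809) = 119.9010 / 21.9485 = 5.46284

5.463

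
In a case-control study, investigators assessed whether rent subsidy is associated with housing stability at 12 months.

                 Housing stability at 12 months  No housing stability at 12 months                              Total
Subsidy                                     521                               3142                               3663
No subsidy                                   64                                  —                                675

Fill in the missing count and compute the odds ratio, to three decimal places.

The missing cell is in the unexposed row: 675 − 64 = 611.
So a = 521, b = 3142, c = 64, d = 611.
OR = (a·d)/(b·c) = (521 × 611) / (3142 × 64) = 318331 / 201088 = 1.58304

1.583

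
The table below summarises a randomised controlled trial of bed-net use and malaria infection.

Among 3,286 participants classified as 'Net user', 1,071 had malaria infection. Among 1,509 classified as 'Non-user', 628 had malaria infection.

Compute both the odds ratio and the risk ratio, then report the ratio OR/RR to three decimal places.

From the description: a = 1071, b = 2215, c = 628, d = 881.
OR = (1071·881)/(2215·628) = 943551/1391020 = 0.67832
Risk in exposed = 1071/3286 = 0.32593; risk in unexposed = 628/1509 = 0.41617; RR = 0.78316
OR/RR = 0.67832 / 0.78316 = 0.86612
The outcome is not rare, so the OR lies further from 1 than the RR.

0.866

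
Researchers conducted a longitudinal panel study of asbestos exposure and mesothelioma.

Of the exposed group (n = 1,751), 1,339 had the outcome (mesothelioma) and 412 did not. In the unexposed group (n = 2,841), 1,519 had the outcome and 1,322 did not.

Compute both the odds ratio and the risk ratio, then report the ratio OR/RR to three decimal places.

From the description: a = 1339, b = 412, c = 1519, d = 1322.
OR = (1339·1322)/(412·1519) = 1770158/625828 = 2.82851
Risk in exposed = 1339/1751 = 0.76471; risk in unexposed = 1519/2841 = 0.53467; RR = 1.43024
OR/RR = 2.82851 / 1.43024 = 1.97765
The outcome is not rare, so the OR lies further from 1 than the RR.

1.978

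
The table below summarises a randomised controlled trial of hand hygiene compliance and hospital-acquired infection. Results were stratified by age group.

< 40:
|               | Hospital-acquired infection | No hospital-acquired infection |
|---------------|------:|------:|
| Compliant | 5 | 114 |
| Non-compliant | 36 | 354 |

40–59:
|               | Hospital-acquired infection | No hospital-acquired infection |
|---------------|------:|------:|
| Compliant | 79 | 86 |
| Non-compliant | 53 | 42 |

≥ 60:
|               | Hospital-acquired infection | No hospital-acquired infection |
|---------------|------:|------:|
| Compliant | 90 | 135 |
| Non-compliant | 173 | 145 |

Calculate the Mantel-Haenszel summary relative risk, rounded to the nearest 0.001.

0.751

RR_MH = Σ(aᵢ·n₀ᵢ/nᵢ) / Σ(cᵢ·n₁ᵢ/nᵢ), with n₁ᵢ = aᵢ+bᵢ (exposed), n₀ᵢ = cᵢ+dᵢ (unexposed), nᵢ = n₁ᵢ+n₀ᵢ.
Stratum 1 (< 40): n₁ = 119, n₀ = 390, n = 509; a·n₀/n = 5·390/509 = 3.8310; c·n₁/n = 36·119/509 = 8.4165
Stratum 2 (40–59): n₁ = 165, n₀ = 95, n = 260; a·n₀/n = 79·95/260 = 28.8654; c·n₁/n = 53·165/260 = 33.6346
Stratum 3 (≥ 60): n₁ = 225, n₀ = 318, n = 543; a·n₀/n = 90·318/543 = 52.7072; c·n₁/n = 173·225/543 = 71.6851
RR_MH = (3.8310 + 28.8654 + 52.7072) / (8.4165 + 33.6346 + 71.6851) = 85.4036 / 113.7362 = 0.75089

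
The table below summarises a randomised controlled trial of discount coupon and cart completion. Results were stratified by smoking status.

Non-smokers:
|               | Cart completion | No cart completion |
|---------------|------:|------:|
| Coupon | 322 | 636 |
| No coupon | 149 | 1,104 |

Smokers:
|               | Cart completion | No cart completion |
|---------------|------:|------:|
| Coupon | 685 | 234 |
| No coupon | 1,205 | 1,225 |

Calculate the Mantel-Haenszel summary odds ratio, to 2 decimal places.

OR_MH = Σ(aᵢdᵢ/nᵢ) / Σ(bᵢcᵢ/nᵢ), where nᵢ is the stratum total.
Stratum 1 (Non-smokers): n = 2211; a·d/n = 322·1104/2211 = 160.7815; b·c/n = 636·149/2211 = 42.8602
Stratum 2 (Smokers): n = 3349; a·d/n = 685·1225/3349 = 250.5599; b·c/n = 234·1205/3349 = 84.1953
OR_MH = (160.7815 + 250.5599) / (42.8602 + 84.1953) = 411.3414 / 127.0555 = 3.23749

3.24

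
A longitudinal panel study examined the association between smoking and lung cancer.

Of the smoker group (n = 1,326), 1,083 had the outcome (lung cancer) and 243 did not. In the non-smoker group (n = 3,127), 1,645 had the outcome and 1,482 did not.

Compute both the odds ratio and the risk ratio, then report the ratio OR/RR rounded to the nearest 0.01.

From the description: a = 1083, b = 243, c = 1645, d = 1482.
OR = (1083·1482)/(243·1645) = 1605006/399735 = 4.01518
Risk in exposed = 1083/1326 = 0.81674; risk in unexposed = 1645/3127 = 0.52606; RR = 1.55255
OR/RR = 4.01518 / 1.55255 = 2.58617
The outcome is not rare, so the OR lies further from 1 than the RR.

2.59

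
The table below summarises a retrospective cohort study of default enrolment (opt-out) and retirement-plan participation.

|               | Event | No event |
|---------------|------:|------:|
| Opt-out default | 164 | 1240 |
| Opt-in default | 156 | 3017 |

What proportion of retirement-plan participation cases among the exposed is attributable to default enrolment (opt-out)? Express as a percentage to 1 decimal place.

57.9

Cells: a = 164, b = 1240, c = 156, d = 3017.
Risk in exposed = 164/1404 = 0.11681; risk in unexposed = 156/3173 = 0.04916.
RR = 0.11681/0.04916 = 2.37587
AR% = (RR − 1)/RR × 100 = (2.37587 − 1)/2.37587 × 100 = 57.9101%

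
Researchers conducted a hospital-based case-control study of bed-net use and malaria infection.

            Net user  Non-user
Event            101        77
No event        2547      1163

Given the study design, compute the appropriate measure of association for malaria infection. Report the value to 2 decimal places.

0.60

Reading the table with exposure as columns: a = 101 (Net user, case), b = 2547 (Net user, non-case), c = 77 (Non-user, case), d = 1163.
This is a hospital-based case-control study: participants were sampled on outcome status, so risks in the source population cannot be estimated directly — relative risk is not valid here. The odds ratio is the appropriate measure.
OR = (a·d)/(b·c) = (101 × 1163) / (2547 × 77) = 117463 / 196119 = 0.59894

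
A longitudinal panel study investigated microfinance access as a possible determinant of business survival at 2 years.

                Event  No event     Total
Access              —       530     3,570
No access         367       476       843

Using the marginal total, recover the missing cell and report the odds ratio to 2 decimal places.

7.44

The missing cell is in the exposed row: 3570 − 530 = 3040.
So a = 3040, b = 530, c = 367, d = 476.
OR = (a·d)/(b·c) = (3040 × 476) / (530 × 367) = 1447040 / 194510 = 7.43941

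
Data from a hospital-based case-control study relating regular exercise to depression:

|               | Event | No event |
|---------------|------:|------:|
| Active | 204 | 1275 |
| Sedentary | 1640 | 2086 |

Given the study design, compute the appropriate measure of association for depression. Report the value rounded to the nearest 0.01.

Cells: a = 204, b = 1275, c = 1640, d = 2086.
This is a hospital-based case-control study: participants were sampled on outcome status, so risks in the source population cannot be estimated directly — relative risk is not valid here. The odds ratio is the appropriate measure.
OR = (a·d)/(b·c) = (204 × 2086) / (1275 × 1640) = 425544 / 2091000 = 0.20351

0.20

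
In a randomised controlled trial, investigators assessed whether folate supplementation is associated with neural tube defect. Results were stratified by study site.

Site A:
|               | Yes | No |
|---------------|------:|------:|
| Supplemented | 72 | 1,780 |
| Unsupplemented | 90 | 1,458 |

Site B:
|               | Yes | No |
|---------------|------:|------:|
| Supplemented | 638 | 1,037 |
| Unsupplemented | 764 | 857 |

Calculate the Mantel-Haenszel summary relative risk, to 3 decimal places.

0.793

RR_MH = Σ(aᵢ·n₀ᵢ/nᵢ) / Σ(cᵢ·n₁ᵢ/nᵢ), with n₁ᵢ = aᵢ+bᵢ (exposed), n₀ᵢ = cᵢ+dᵢ (unexposed), nᵢ = n₁ᵢ+n₀ᵢ.
Stratum 1 (Site A): n₁ = 1852, n₀ = 1548, n = 3400; a·n₀/n = 72·1548/3400 = 32.7812; c·n₁/n = 90·1852/3400 = 49.0235
Stratum 2 (Site B): n₁ = 1675, n₀ = 1621, n = 3296; a·n₀/n = 638·1621/3296 = 313.7737; c·n₁/n = 764·1675/3296 = 388.2585
RR_MH = (32.7812 + 313.7737) / (49.0235 + 388.2585) = 346.5548 / 437.2820 = 0.79252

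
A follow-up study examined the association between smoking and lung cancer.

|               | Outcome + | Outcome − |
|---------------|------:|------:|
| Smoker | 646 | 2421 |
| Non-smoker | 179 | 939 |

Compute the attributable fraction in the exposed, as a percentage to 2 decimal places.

23.99

Cells: a = 646, b = 2421, c = 179, d = 939.
Risk in exposed = 646/3067 = 0.21063; risk in unexposed = 179/1118 = 0.16011.
RR = 0.21063/0.16011 = 1.31555
AR% = (RR − 1)/RR × 100 = (1.31555 − 1)/1.31555 × 100 = 23.9862%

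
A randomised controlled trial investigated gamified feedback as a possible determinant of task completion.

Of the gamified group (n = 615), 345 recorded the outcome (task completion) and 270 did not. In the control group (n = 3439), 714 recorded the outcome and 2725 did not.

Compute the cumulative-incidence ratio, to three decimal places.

From the description: a = 345, b = 270, c = 714, d = 2725.
Risk in exposed = 345/615 = 0.56098; risk in unexposed = 714/3439 = 0.20762.
RR = 0.56098 / 0.20762 = 2.70195
The risk among the exposed is 2.70 times that among the unexposed.

2.702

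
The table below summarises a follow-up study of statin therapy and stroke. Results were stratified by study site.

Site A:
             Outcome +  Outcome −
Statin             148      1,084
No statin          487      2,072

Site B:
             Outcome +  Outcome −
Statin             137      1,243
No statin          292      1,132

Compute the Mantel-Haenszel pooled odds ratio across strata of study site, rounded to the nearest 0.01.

OR_MH = Σ(aᵢdᵢ/nᵢ) / Σ(bᵢcᵢ/nᵢ), where nᵢ is the stratum total.
Stratum 1 (Site A): n = 3791; a·d/n = 148·2072/3791 = 80.8905; b·c/n = 1084·487/3791 = 139.2530
Stratum 2 (Site B): n = 2804; a·d/n = 137·1132/2804 = 55.3081; b·c/n = 1243·292/2804 = 129.4422
OR_MH = (80.8905 + 55.3081) / (139.2530 + 129.4422) = 136.1987 / 268.6952 = 0.50689

0.51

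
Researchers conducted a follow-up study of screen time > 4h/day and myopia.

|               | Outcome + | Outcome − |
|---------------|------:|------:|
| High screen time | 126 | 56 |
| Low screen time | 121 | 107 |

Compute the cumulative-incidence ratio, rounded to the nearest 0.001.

1.305

Cells: a = 126, b = 56, c = 121, d = 107.
Risk in exposed = 126/182 = 0.69231; risk in unexposed = 121/228 = 0.53070.
RR = 0.69231 / 0.53070 = 1.30451
The risk among the exposed is 1.30 times that among the unexposed.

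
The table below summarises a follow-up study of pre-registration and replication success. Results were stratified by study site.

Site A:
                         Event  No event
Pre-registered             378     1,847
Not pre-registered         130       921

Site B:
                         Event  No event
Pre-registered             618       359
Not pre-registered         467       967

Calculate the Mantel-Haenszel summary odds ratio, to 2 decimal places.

OR_MH = Σ(aᵢdᵢ/nᵢ) / Σ(bᵢcᵢ/nᵢ), where nᵢ is the stratum total.
Stratum 1 (Site A): n = 3276; a·d/n = 378·921/3276 = 106.2692; b·c/n = 1847·130/3276 = 73.2937
Stratum 2 (Site B): n = 2411; a·d/n = 618·967/2411 = 247.8664; b·c/n = 359·467/2411 = 69.5367
OR_MH = (106.2692 + 247.8664) / (73.2937 + 69.5367) = 354.1357 / 142.8304 = 2.47941

2.48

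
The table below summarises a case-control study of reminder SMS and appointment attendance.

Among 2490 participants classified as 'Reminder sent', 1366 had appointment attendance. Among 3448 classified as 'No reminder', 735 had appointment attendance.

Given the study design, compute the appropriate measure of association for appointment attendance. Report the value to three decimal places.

4.486

From the description: a = 1366, b = 1124, c = 735, d = 2713.
This is a case-control study: participants were sampled on outcome status, so risks in the source population cannot be estimated directly — relative risk is not valid here. The odds ratio is the appropriate measure.
OR = (a·d)/(b·c) = (1366 × 2713) / (1124 × 735) = 3705958 / 826140 = 4.48587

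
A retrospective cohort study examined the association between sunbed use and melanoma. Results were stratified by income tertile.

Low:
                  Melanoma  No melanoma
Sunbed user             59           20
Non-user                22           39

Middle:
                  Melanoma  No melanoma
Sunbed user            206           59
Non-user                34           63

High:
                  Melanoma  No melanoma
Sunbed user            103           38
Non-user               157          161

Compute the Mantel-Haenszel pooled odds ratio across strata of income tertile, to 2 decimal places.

OR_MH = Σ(aᵢdᵢ/nᵢ) / Σ(bᵢcᵢ/nᵢ), where nᵢ is the stratum total.
Stratum 1 (Low): n = 140; a·d/n = 59·39/140 = 16.4357; b·c/n = 20·22/140 = 3.1429
Stratum 2 (Middle): n = 362; a·d/n = 206·63/362 = 35.8508; b·c/n = 59·34/362 = 5.5414
Stratum 3 (High): n = 459; a·d/n = 103·161/459 = 36.1285; b·c/n = 38·157/459 = 12.9978
OR_MH = (16.4357 + 35.8508 + 36.1285) / (3.1429 + 5.5414 + 12.9978) = 88.4151 / 21.6821 = 4.07779

4.08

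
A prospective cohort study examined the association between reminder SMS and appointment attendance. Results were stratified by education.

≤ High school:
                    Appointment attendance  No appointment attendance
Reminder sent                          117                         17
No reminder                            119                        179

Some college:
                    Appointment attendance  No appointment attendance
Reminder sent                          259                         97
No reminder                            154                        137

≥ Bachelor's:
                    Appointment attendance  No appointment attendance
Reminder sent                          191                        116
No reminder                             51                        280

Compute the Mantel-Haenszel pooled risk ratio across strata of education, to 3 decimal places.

RR_MH = Σ(aᵢ·n₀ᵢ/nᵢ) / Σ(cᵢ·n₁ᵢ/nᵢ), with n₁ᵢ = aᵢ+bᵢ (exposed), n₀ᵢ = cᵢ+dᵢ (unexposed), nᵢ = n₁ᵢ+n₀ᵢ.
Stratum 1 (≤ High school): n₁ = 134, n₀ = 298, n = 432; a·n₀/n = 117·298/432 = 80.7083; c·n₁/n = 119·134/432 = 36.9120
Stratum 2 (Some college): n₁ = 356, n₀ = 291, n = 647; a·n₀/n = 259·291/647 = 116.4900; c·n₁/n = 154·356/647 = 84.7357
Stratum 3 (≥ Bachelor's): n₁ = 307, n₀ = 331, n = 638; a·n₀/n = 191·331/638 = 99.0925; c·n₁/n = 51·307/638 = 24.5408
RR_MH = (80.7083 + 116.4900 + 99.0925) / (36.9120 + 84.7357 + 24.5408) = 296.2908 / 146.1885 = 2.02677

2.027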